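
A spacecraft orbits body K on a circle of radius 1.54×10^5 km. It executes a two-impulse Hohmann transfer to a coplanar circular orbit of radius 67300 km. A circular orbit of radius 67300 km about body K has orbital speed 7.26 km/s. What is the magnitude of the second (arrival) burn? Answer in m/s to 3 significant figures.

From the circular-orbit relation v² = μ/r at r = 67300 km: μ = v²r = (7.26)² × 67300 = 3.54722×10^6 km³/s².
The Hohmann ellipse has a_t = (r₁ + r₂)/2 = 1.1065×10^5 km.
Circular speed at r = 67300 km: v_c = √(μ/r) = 7.260 km/s.
Transfer-orbit speed at the same r (vis-viva, a = a_t): v_t = √[μ(2/r − 1/a_t)] = 8.565 km/s.
Δv₂ = |v_t − v_c| = |8.565 − 7.260| = 1.305 km/s.

Δv₂ = 1300 m/s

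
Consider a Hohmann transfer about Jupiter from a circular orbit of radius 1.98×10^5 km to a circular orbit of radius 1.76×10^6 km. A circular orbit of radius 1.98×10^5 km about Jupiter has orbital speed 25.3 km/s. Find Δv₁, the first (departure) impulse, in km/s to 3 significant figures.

From the circular-orbit relation v² = μ/r at r = 1.98×10^5 km: μ = v²r = (25.3)² × 1.98×10^5 = 1.26738×10^8 km³/s².
The Hohmann ellipse has a_t = (r₁ + r₂)/2 = 9.790×10^5 km.
On the circular orbit at r = 1.980×10^5 km, v_c = √(μ/r) = 25.300 km/s.
Vis-viva on the transfer ellipse at r = 1.980×10^5 km gives v_t = √[μ(2/r − 1/a_t)] = 33.922 km/s.
Δv₁ = |v_t − v_c| = |33.922 − 25.300| = 8.622 km/s.

Δv₁ = 8.62 km/s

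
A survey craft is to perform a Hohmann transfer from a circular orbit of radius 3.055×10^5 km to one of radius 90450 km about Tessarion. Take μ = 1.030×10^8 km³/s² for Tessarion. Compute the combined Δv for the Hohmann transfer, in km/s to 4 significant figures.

The Hohmann ellipse has a_t = (r₁ + r₂)/2 = 1.97975×10^5 km.
At r₁ the circular-orbit speed is v₁ = √(μ/r₁) = 18.361705 km/s.
Transfer-orbit speed at r₁ (v² = μ(2/r − 1/a)): v_a = √[μ(2/r₁ − 1/a_t)] = 12.411153 km/s.
First burn Δv₁ = |v_a − v₁| = 5.9506 km/s.
At r₂, v₂ = √(μ/r₂) = 33.745 km/s.
Transfer-orbit speed at r₂: v_p = √[μ(2/r₂ − 1/a_t)] = 41.919 km/s.
Second burn Δv₂ = |v₂ − v_p| = 8.1740 km/s.
Δv = Δv₁ + Δv₂ = 5.9506 + 8.1740 = 14.12 km/s.

Δv = 14.12 km/s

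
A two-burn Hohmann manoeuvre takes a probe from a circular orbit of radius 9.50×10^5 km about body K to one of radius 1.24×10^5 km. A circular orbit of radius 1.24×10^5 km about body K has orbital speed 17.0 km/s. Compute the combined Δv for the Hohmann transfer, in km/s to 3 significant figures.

Δv = 8.80 km/s

From the circular-orbit relation v² = μ/r at r = 1.24×10^5 km: μ = v²r = (17.0)² × 1.24×10^5 = 3.58360×10^7 km³/s².
The Hohmann ellipse has a_t = (r₁ + r₂)/2 = 5.370×10^5 km.
Circular speed at r₁: v₁ = √(μ/r₁) = √(3.58360×10^7/9.500×10^5) = 6.14183 km/s.
Transfer-orbit speed at r₁ (vis-viva): v_a = √[μ(2/r₁ − 1/a_t)] = 2.95136 km/s.
First burn Δv₁ = |v_a − v₁| = 3.1905 km/s.
Circular speed at r₂: v₂ = √(μ/r₂) = 17.0000 km/s.
Transfer-orbit speed at r₂: v_p = √[μ(2/r₂ − 1/a_t)] = 22.6112 km/s.
Second burn Δv₂ = |v₂ − v_p| = 5.6112 km/s.
Total Δv = Δv₁ + Δv₂ = 8.802 km/s.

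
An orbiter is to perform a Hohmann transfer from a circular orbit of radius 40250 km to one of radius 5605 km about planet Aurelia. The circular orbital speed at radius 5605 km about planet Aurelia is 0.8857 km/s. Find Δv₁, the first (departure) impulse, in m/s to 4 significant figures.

From the circular-orbit relation v² = μ/r at r = 5605 km: μ = v²r = (0.8857)² × 5605 = 4396.92 km³/s².
Semi-major axis of the transfer orbit: a_t = (40250 + 5605)/2 = 22927.5 km.
Circular speed at r = 40250 km: v_c = √(μ/r) = 0.3305 km/s.
Transfer-orbit speed at the same r (vis-viva, a = a_t): v_t = √[μ(2/r − 1/a_t)] = 0.1634 km/s.
Δv₁ = |v_t − v_c| = |0.1634 − 0.3305| = 0.1671 km/s.

Δv₁ = 167.1 m/s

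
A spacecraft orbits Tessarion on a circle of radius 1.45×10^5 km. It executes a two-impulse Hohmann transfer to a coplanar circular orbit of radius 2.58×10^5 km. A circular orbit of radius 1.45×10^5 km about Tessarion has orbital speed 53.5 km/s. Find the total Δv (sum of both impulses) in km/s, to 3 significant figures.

Δv = 13.1 km/s

From the circular-orbit relation v² = μ/r at r = 1.45×10^5 km: μ = v²r = (53.5)² × 1.45×10^5 = 4.15026×10^8 km³/s².
Transfer-ellipse semi-major axis a_t = (r₁ + r₂)/2 = (1.450×10^5 + 2.580×10^5)/2 = 2.015×10^5 km.
At r₁ the circular-orbit speed is v₁ = √(μ/r₁) = 53.500 km/s.
Transfer-orbit speed at r₁ (vis-viva equation): v_p = √[μ(2/r₁ − 1/a_t)] = 60.538 km/s.
First burn Δv₁ = |v_p − v₁| = 7.038 km/s.
Circular speed at r₂: v₂ = √(μ/r₂) = 40.108 km/s.
Transfer-orbit speed at r₂: v_a = √[μ(2/r₂ − 1/a_t)] = 34.023 km/s.
Second burn Δv₂ = |v₂ − v_a| = 6.085 km/s.
Δv = Δv₁ + Δv₂ = 7.038 + 6.085 = 13.12 km/s.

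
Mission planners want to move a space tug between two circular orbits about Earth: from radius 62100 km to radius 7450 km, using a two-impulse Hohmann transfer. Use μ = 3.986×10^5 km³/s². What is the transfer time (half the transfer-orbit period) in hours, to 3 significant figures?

Semi-major axis of the transfer orbit: a_t = (62100 + 7450)/2 = 34775 km.
Transfer time t = π√(a_t³/μ) = π√((34775)³ / 3.986×10^5) = 32270 s.
Converting: 32270 s ÷ 3600 s/hour = 8.96 hours.

t = 8.96 hours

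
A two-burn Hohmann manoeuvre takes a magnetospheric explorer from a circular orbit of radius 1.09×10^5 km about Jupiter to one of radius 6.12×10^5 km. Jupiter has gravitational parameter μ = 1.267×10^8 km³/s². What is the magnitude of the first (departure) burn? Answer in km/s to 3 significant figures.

Δv₁ = 10.3 km/s

The Hohmann ellipse has a_t = (r₁ + r₂)/2 = 3.605×10^5 km.
Circular speed at r = 1.090×10^5 km: v_c = √(μ/r) = 34.09 km/s.
Vis-viva on the transfer ellipse at r = 1.090×10^5 km gives v_t = √[μ(2/r − 1/a_t)] = 44.42 km/s.
Δv₁ = |v_t − v_c| = |44.42 − 34.09| = 10.33 km/s.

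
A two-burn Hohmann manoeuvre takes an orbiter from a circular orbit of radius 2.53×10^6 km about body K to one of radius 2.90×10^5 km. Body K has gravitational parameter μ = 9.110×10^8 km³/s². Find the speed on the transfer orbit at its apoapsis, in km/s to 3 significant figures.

v = 8.61 km/s

The Hohmann ellipse has a_t = (r₁ + r₂)/2 = 1.410×10^6 km.
At apoapsis, r = 2.530×10^6 km.
Applying v² = μ(2/r − 1/a_t): v = 8.606 km/s.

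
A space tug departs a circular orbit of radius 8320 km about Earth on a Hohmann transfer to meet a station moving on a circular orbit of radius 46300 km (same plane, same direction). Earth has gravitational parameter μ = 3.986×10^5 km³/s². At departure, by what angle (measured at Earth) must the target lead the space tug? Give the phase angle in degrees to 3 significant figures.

The Hohmann ellipse has a_t = (r₁ + r₂)/2 = 27310 km.
Transfer time t = π√(a_t³/μ) = 22458 s.
The target's mean motion on its circular orbit is ω₂ = √(μ/r₂³) = 6.3372×10^-5 rad/s.
Angle swept by the target during transfer: ω₂·t = 1.4232 rad = 81.54°.
Arrival is 180° from departure on the ellipse, so φ = 180° − 81.54° = 98.5°.

φ = 98.5°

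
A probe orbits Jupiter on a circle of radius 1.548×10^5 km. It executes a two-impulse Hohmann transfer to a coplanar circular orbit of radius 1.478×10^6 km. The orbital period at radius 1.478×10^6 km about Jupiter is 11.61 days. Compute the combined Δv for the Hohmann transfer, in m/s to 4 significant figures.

From Kepler's third law T² = 4π²r³/μ at r = 1.478×10^6 km, T = 11.61 days = 11.61 × 86400 s = 1.003104×10^6 s: μ = 4π²r³/T² = 1.26675×10^8 km³/s².
Transfer-ellipse semi-major axis a_t = (r₁ + r₂)/2 = (1.548×10^5 + 1.478×10^6)/2 = 8.164×10^5 km.
At r₁ the circular-orbit speed is v₁ = √(μ/r₁) = 28.606 km/s.
Transfer-orbit speed at r₁ (vis-viva): v_p = √[μ(2/r₁ − 1/a_t)] = 38.490 km/s.
First burn Δv₁ = |v_p − v₁| = 9.884 km/s.
Circular speed at r₂: v₂ = √(μ/r₂) = 9.258 km/s.
Transfer-orbit speed at r₂: v_a = √[μ(2/r₂ − 1/a_t)] = 4.031 km/s.
Second burn Δv₂ = |v₂ − v_a| = 5.227 km/s.
Total Δv = Δv₁ + Δv₂ = 15.11 km/s.

Δv = 15110 m/s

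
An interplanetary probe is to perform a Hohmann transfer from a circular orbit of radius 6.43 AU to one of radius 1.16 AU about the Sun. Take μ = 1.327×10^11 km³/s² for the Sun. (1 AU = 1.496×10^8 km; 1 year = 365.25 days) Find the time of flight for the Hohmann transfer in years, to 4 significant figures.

t = 3.697 years

In km: r₁ = 6.43 × 1.496×10^8 = 9.61928×10^8 km; r₂ = 1.16 × 1.496×10^8 = 1.73536×10^8 km.
Transfer-ellipse semi-major axis a_t = (r₁ + r₂)/2 = (9.61928×10^8 + 1.73536×10^8)/2 = 5.67732×10^8 km.
By Kepler's third law the transfer-orbit period is T = 2π√(a_t³/μ), so t = T/2 = 1.1666×10^8 s.
Converting: 1.1666×10^8 s ÷ 3.15576×10^7 s/year (365.25 × 86400) = 3.697 years.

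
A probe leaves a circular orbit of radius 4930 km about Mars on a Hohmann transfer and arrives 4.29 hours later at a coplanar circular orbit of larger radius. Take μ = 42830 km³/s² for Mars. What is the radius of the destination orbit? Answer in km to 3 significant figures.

Transfer time t = 4.29 hours = 15444 s, and t = π√(a_t³/μ).
So a_t = (μ t²/π²)^(1/3) = (42830 × (15444)² / π²)^(1/3) = 10116 km.
Since a_t = (r₁ + r₂)/2, r₂ = 2a_t − r₁ = 2×10116 − 4930 = 15302 km.

r₂ = 15300 km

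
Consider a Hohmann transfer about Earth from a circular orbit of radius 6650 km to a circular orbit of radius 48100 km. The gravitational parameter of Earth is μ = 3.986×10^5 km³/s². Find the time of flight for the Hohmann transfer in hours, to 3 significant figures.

Transfer-ellipse semi-major axis a_t = (r₁ + r₂)/2 = (6650 + 48100)/2 = 27375 km.
By Kepler's third law the transfer-orbit period is T = 2π√(a_t³/μ), so t = T/2 = 22540 s.
Converting: 22540 s ÷ 3600 s/hour = 6.26 hours.

t = 6.26 hours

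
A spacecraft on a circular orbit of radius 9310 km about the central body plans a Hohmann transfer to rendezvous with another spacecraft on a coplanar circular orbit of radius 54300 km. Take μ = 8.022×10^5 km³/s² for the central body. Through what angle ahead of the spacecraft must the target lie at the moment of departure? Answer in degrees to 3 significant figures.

Semi-major axis of the transfer orbit: a_t = (9310 + 54300)/2 = 31805 km.
Transfer time t = π√(a_t³/μ) = 19895 s.
Target angular speed ω₂ = √(μ/r₂³) = 7.0785×10^-5 rad/s.
Angle swept by the target during transfer: ω₂·t = 1.4083 rad = 80.69°.
Arrival is 180° from departure on the ellipse, so φ = 180° − 80.69° = 99.3°.

φ = 99.3°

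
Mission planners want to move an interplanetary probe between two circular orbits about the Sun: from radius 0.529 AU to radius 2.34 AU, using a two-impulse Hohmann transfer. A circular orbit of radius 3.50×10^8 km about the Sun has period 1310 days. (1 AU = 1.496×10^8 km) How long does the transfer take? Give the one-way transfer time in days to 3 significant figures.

From Kepler's third law T² = 4π²r³/μ at r = 3.50×10^8 km, T = 1310 days = 1310 × 86400 s = 1.13184×10^8 s: μ = 4π²r³/T² = 1.32128×10^11 km³/s².
In km: r₁ = 0.529 × 1.496×10^8 = 7.91384×10^7 km; r₂ = 2.34 × 1.496×10^8 = 3.50064×10^8 km.
The Hohmann ellipse has a_t = (r₁ + r₂)/2 = 2.146012×10^8 km.
Half the transfer-orbit period gives t = π√(a_t³/μ) = 2.717×10^7 s.
Converting: 2.717×10^7 s ÷ 86400 s/day = 314 days.

t = 314 days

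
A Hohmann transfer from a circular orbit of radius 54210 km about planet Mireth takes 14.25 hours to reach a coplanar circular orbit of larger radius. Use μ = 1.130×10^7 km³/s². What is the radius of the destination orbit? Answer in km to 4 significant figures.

r₂ = 2.347×10^5 km

Transfer time t = 14.25 hours = 51300 s, and t = π√(a_t³/μ).
So a_t = (μ t²/π²)^(1/3) = (1.130×10^7 × (51300)² / π²)^(1/3) = 1.44435×10^5 km.
Since a_t = (r₁ + r₂)/2, r₂ = 2a_t − r₁ = 2×1.44435×10^5 − 54210 = 2.3466×10^5 km.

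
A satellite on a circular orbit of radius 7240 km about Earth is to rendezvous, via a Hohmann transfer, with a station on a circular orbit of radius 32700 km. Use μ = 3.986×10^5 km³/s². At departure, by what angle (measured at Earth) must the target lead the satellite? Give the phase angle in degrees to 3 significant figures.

Transfer-ellipse semi-major axis a_t = (r₁ + r₂)/2 = (7240 + 32700)/2 = 19970 km.
Transfer time t = π√(a_t³/μ) = 14042.6 s.
The target's mean motion on its circular orbit is ω₂ = √(μ/r₂³) = 1.06769×10^-4 rad/s.
Angle swept by the target during transfer: ω₂·t = 1.4993 rad = 85.90°.
The satellite traverses 180° on the transfer ellipse, so the target must lead by 180° − 85.90° = 94.1°.

φ = 94.1°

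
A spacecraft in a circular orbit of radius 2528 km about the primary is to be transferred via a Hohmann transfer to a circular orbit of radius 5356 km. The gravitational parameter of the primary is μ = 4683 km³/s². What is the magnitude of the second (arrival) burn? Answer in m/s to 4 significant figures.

Transfer-ellipse semi-major axis a_t = (r₁ + r₂)/2 = (2528 + 5356)/2 = 3942 km.
On the circular orbit at r = 5356 km, v_c = √(μ/r) = 0.9351 km/s.
Transfer-orbit speed at the same r (vis-viva, a = a_t): v_t = √[μ(2/r − 1/a_t)] = 0.7488 km/s.
Δv₂ = |v_t − v_c| = |0.7488 − 0.9351| = 0.1863 km/s.

Δv₂ = 186.3 m/s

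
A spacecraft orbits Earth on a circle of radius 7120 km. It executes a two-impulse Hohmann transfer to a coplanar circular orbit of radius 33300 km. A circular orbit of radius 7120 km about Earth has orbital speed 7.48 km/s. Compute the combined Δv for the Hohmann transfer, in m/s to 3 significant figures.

From the circular-orbit relation v² = μ/r at r = 7120 km: μ = v²r = (7.48)² × 7120 = 3.98367×10^5 km³/s².
Transfer-ellipse semi-major axis a_t = (r₁ + r₂)/2 = (7120 + 33300)/2 = 20210 km.
Circular speed at r₁: v₁ = √(μ/r₁) = √(3.98367×10^5/7120) = 7.4800 km/s.
On the transfer ellipse at r₁, v² = μ(2/r − 1/a) gives v_p = √[μ(2/r₁ − 1/a_t)] = 9.6015 km/s.
First burn Δv₁ = |v_p − v₁| = 2.1215 km/s.
Circular speed at r₂: v₂ = √(μ/r₂) = 3.45875 km/s.
Transfer-orbit speed at r₂: v_a = √[μ(2/r₂ − 1/a_t)] = 2.05294 km/s.
Second burn Δv₂ = |v₂ − v_a| = 1.4058 km/s.
Δv = Δv₁ + Δv₂ = 2.1215 + 1.4058 = 3.527 km/s.

Δv = 3530 m/s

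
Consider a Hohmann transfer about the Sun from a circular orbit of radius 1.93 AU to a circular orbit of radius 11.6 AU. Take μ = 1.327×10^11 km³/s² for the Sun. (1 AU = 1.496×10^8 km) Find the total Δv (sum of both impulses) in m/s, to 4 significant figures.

In km: r₁ = 1.93 × 1.496×10^8 = 2.88728×10^8 km; r₂ = 11.6 × 1.496×10^8 = 1.73536×10^9 km.
The Hohmann ellipse has a_t = (r₁ + r₂)/2 = 1.012044×10^9 km.
Circular speed at r₁: v₁ = √(μ/r₁) = √(1.327×10^11/2.88728×10^8) = 21.43833 km/s.
On the transfer ellipse at r₁, vis-viva gives v_p = √[μ(2/r₁ − 1/a_t)] = 28.07282 km/s.
First burn Δv₁ = |v_p − v₁| = 6.634 km/s.
Circular speed at r₂: v₂ = √(μ/r₂) = 8.745 km/s.
Transfer-orbit speed at r₂: v_a = √[μ(2/r₂ − 1/a_t)] = 4.671 km/s.
Second burn Δv₂ = |v₂ − v_a| = 4.074 km/s.
Δv = Δv₁ + Δv₂ = 6.634 + 4.074 = 10.71 km/s.

Δv = 10710 m/s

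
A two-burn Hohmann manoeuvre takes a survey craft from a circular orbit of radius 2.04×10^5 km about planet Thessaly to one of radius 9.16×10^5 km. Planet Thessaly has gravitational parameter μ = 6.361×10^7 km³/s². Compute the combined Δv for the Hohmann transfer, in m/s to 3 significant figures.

Δv = 8230 m/s

Transfer-ellipse semi-major axis a_t = (r₁ + r₂)/2 = (2.040×10^5 + 9.160×10^5)/2 = 5.600×10^5 km.
Circular speed at r₁: v₁ = √(μ/r₁) = √(6.361×10^7/2.040×10^5) = 17.6582 km/s.
On the transfer ellipse at r₁, v² = μ(2/r − 1/a) gives v_p = √[μ(2/r₁ − 1/a_t)] = 22.5840 km/s.
First burn Δv₁ = |v_p − v₁| = 4.9258 km/s.
Circular speed at r₂: v₂ = √(μ/r₂) = 8.33326 km/s.
Transfer-orbit speed at r₂: v_a = √[μ(2/r₂ − 1/a_t)] = 5.02963 km/s.
Second burn Δv₂ = |v₂ − v_a| = 3.3036 km/s.
Δv = Δv₁ + Δv₂ = 4.9258 + 3.3036 = 8.229 km/s.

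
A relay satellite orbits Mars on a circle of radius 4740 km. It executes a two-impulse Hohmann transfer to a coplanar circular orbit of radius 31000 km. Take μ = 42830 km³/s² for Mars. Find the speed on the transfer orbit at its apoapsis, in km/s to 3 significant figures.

v = 0.605 km/s

The Hohmann ellipse has a_t = (r₁ + r₂)/2 = 17870 km.
The apoapsis of the transfer ellipse is at r = 31000 km.
Vis-viva: v = √[μ(2/r − 1/a_t)] = √[42830 × (2/31000 − 1/17870)] = 0.6054 km/s.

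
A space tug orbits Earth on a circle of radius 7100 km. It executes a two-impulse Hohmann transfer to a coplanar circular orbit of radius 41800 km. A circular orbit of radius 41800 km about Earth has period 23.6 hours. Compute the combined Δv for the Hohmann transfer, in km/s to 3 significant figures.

Δv = 3.73 km/s

From Kepler's third law T² = 4π²r³/μ at r = 41800 km, T = 23.6 hours = 23.6 × 3600 s = 84960 s: μ = 4π²r³/T² = 3.99447×10^5 km³/s².
Transfer-ellipse semi-major axis a_t = (r₁ + r₂)/2 = (7100 + 41800)/2 = 24450 km.
At r₁ the circular-orbit speed is v₁ = √(μ/r₁) = 7.5007 km/s.
On the transfer ellipse at r₁, v² = μ(2/r − 1/a) gives v_p = √[μ(2/r₁ − 1/a_t)] = 9.8073 km/s.
First burn Δv₁ = |v_p − v₁| = 2.307 km/s.
Circular speed at r₂: v₂ = √(μ/r₂) = 3.091 km/s.
Transfer-orbit speed at r₂: v_a = √[μ(2/r₂ − 1/a_t)] = 1.666 km/s.
Second burn Δv₂ = |v₂ − v_a| = 1.425 km/s.
Total Δv = Δv₁ + Δv₂ = 3.732 km/s.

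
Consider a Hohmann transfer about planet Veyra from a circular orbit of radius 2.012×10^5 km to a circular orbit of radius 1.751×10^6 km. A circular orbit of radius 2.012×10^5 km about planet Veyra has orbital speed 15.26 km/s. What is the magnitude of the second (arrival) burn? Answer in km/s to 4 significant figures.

Δv₂ = 2.824 km/s

From the circular-orbit relation v² = μ/r at r = 2.012×10^5 km: μ = v²r = (15.26)² × 2.012×10^5 = 4.68530×10^7 km³/s².
Semi-major axis of the transfer orbit: a_t = (2.012×10^5 + 1.751×10^6)/2 = 9.761×10^5 km.
On the circular orbit at r = 1.751×10^6 km, v_c = √(μ/r) = 5.173 km/s.
Vis-viva on the transfer ellipse at r = 1.751×10^6 km gives v_t = √[μ(2/r − 1/a_t)] = 2.349 km/s.
Δv₂ = |v_t − v_c| = |2.349 − 5.173| = 2.824 km/s.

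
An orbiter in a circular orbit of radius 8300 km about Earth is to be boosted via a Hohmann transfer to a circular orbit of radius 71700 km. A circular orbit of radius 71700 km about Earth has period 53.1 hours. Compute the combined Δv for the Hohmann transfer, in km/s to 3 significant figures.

Δv = 3.63 km/s

From Kepler's third law T² = 4π²r³/μ at r = 71700 km, T = 53.1 hours = 53.1 × 3600 s = 1.9116×10^5 s: μ = 4π²r³/T² = 3.98220×10^5 km³/s².
The Hohmann ellipse has a_t = (r₁ + r₂)/2 = 40000 km.
Circular speed at r₁: v₁ = √(μ/r₁) = √(3.98220×10^5/8300) = 6.927 km/s.
Transfer-orbit speed at r₁ (vis-viva): v_p = √[μ(2/r₁ − 1/a_t)] = 9.274 km/s.
First burn Δv₁ = |v_p − v₁| = 2.347 km/s.
Circular speed at r₂: v₂ = √(μ/r₂) = 2.357 km/s.
Transfer-orbit speed at r₂: v_a = √[μ(2/r₂ − 1/a_t)] = 1.074 km/s.
Second burn Δv₂ = |v₂ − v_a| = 1.283 km/s.
Total Δv = Δv₁ + Δv₂ = 3.630 km/s.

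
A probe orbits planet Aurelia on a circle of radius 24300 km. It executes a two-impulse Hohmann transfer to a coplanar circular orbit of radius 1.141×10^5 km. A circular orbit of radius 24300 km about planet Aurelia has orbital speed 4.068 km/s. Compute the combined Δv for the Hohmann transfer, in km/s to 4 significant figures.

Δv = 1.920 km/s

From the circular-orbit relation v² = μ/r at r = 24300 km: μ = v²r = (4.068)² × 24300 = 4.02132×10^5 km³/s².
Transfer-ellipse semi-major axis a_t = (r₁ + r₂)/2 = (24300 + 1.141×10^5)/2 = 69200 km.
At r₁ the circular-orbit speed is v₁ = √(μ/r₁) = 4.0680 km/s.
On the transfer ellipse at r₁, vis-viva equation gives v_p = √[μ(2/r₁ − 1/a_t)] = 5.2236 km/s.
First burn Δv₁ = |v_p − v₁| = 1.1556 km/s.
Circular speed at r₂: v₂ = √(μ/r₂) = 1.87733 km/s.
Transfer-orbit speed at r₂: v_a = √[μ(2/r₂ − 1/a_t)] = 1.11248 km/s.
Second burn Δv₂ = |v₂ − v_a| = 0.76485 km/s.
Δv = Δv₁ + Δv₂ = 1.1556 + 0.76485 = 1.920 km/s.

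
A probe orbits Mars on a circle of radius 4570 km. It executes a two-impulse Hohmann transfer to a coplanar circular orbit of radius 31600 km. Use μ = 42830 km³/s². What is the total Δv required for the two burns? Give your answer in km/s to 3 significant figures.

Transfer-ellipse semi-major axis a_t = (r₁ + r₂)/2 = (4570 + 31600)/2 = 18085 km.
At r₁ the circular-orbit speed is v₁ = √(μ/r₁) = 3.0614 km/s.
Transfer-orbit speed at r₁ (v² = μ(2/r − 1/a)): v_p = √[μ(2/r₁ − 1/a_t)] = 4.0467 km/s.
First burn Δv₁ = |v_p − v₁| = 0.9853 km/s.
Circular speed at r₂: v₂ = √(μ/r₂) = 1.1642 km/s.
Transfer-orbit speed at r₂: v_a = √[μ(2/r₂ − 1/a_t)] = 0.58523 km/s.
Second burn Δv₂ = |v₂ − v_a| = 0.5790 km/s.
Total Δv = Δv₁ + Δv₂ = 1.564 km/s.

Δv = 1.56 km/s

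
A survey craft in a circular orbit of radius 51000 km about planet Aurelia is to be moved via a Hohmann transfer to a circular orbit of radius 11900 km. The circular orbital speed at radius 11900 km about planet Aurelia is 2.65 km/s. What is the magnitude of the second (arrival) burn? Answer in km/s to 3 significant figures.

From the circular-orbit relation v² = μ/r at r = 11900 km: μ = v²r = (2.65)² × 11900 = 83567.8 km³/s².
The Hohmann ellipse has a_t = (r₁ + r₂)/2 = 31450 km.
On the circular orbit at r = 11900 km, v_c = √(μ/r) = 2.6500 km/s.
Transfer-orbit speed at the same r (vis-viva, a = a_t): v_t = √[μ(2/r − 1/a_t)] = 3.3746 km/s.
Δv₂ = |v_t − v_c| = |3.3746 − 2.6500| = 0.7246 km/s.

Δv₂ = 0.725 km/s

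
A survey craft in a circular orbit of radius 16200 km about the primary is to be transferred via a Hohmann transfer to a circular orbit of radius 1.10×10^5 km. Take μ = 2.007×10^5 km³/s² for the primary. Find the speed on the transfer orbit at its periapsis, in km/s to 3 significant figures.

The Hohmann ellipse has a_t = (r₁ + r₂)/2 = 63100 km.
At periapsis, r = 16200 km.
Applying v² = μ(2/r − 1/a_t): v = 4.647 km/s.

v = 4.65 km/s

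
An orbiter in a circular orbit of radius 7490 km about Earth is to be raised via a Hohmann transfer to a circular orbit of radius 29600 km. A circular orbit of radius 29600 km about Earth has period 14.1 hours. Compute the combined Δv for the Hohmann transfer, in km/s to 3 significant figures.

From Kepler's third law T² = 4π²r³/μ at r = 29600 km, T = 14.1 hours = 14.1 × 3600 s = 50760 s: μ = 4π²r³/T² = 3.97367×10^5 km³/s².
The Hohmann ellipse has a_t = (r₁ + r₂)/2 = 18545 km.
At r₁ the circular-orbit speed is v₁ = √(μ/r₁) = 7.2837 km/s.
Transfer-orbit speed at r₁ (vis-viva): v_p = √[μ(2/r₁ − 1/a_t)] = 9.2021 km/s.
First burn Δv₁ = |v_p − v₁| = 1.9184 km/s.
At r₂, v₂ = √(μ/r₂) = 3.66395 km/s.
Transfer-orbit speed at r₂: v_a = √[μ(2/r₂ − 1/a_t)] = 2.32851 km/s.
Second burn Δv₂ = |v₂ − v_a| = 1.3354 km/s.
Total Δv = Δv₁ + Δv₂ = 3.254 km/s.

Δv = 3.25 km/s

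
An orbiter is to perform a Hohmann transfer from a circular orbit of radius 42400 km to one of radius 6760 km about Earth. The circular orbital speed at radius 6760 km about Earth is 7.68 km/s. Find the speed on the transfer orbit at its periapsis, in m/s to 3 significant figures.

From the circular-orbit relation v² = μ/r at r = 6760 km: μ = v²r = (7.68)² × 6760 = 3.98721×10^5 km³/s².
The Hohmann ellipse has a_t = (r₁ + r₂)/2 = 24580 km.
The periapsis of the transfer ellipse is at r = 6760 km.
From the vis-viva equation, v = √[μ(2/r − 1/a_t)] = 10.09 km/s.

v = 10100 m/s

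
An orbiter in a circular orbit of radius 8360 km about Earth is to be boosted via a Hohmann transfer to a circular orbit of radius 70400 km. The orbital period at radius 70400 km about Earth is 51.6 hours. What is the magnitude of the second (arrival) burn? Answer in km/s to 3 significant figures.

Δv₂ = 1.28 km/s

From Kepler's third law T² = 4π²r³/μ at r = 70400 km, T = 51.6 hours = 51.6 × 3600 s = 1.8576×10^5 s: μ = 4π²r³/T² = 3.99184×10^5 km³/s².
Transfer-ellipse semi-major axis a_t = (r₁ + r₂)/2 = (8360 + 70400)/2 = 39380 km.
On the circular orbit at r = 70400 km, v_c = √(μ/r) = 2.381 km/s.
Transfer-orbit speed at the same r (vis-viva, a = a_t): v_t = √[μ(2/r − 1/a_t)] = 1.097 km/s.
Δv₂ = |v_t − v_c| = |1.097 − 2.381| = 1.284 km/s.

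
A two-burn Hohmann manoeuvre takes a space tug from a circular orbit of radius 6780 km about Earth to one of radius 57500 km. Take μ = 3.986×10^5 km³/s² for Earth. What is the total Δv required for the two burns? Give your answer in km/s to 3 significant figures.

Δv = 4.01 km/s

The Hohmann ellipse has a_t = (r₁ + r₂)/2 = 32140 km.
At r₁ the circular-orbit speed is v₁ = √(μ/r₁) = 7.66750 km/s.
On the transfer ellipse at r₁, v² = μ(2/r − 1/a) gives v_p = √[μ(2/r₁ − 1/a_t)] = 10.2557 km/s.
First burn Δv₁ = |v_p − v₁| = 2.588 km/s.
Circular speed at r₂: v₂ = √(μ/r₂) = 2.633 km/s.
Transfer-orbit speed at r₂: v_a = √[μ(2/r₂ − 1/a_t)] = 1.209 km/s.
Second burn Δv₂ = |v₂ − v_a| = 1.424 km/s.
Δv = Δv₁ + Δv₂ = 2.588 + 1.424 = 4.012 km/s.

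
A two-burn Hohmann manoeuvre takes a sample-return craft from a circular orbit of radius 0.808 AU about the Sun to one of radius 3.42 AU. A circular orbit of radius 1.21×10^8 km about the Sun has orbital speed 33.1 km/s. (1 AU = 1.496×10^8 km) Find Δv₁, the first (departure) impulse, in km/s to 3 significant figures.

From the circular-orbit relation v² = μ/r at r = 1.21×10^8 km: μ = v²r = (33.1)² × 1.21×10^8 = 1.32569×10^11 km³/s².
In km: r₁ = 0.808 × 1.496×10^8 = 1.208768×10^8 km; r₂ = 3.42 × 1.496×10^8 = 5.11632×10^8 km.
Transfer-ellipse semi-major axis a_t = (r₁ + r₂)/2 = (1.208768×10^8 + 5.11632×10^8)/2 = 3.162544×10^8 km.
Circular speed at r = 1.208768×10^8 km: v_c = √(μ/r) = 33.117 km/s.
Vis-viva on the transfer ellipse at r = 1.208768×10^8 km gives v_t = √[μ(2/r − 1/a_t)] = 42.122 km/s.
Δv₁ = |v_t − v_c| = |42.122 − 33.117| = 9.005 km/s.

Δv₁ = 9.01 km/s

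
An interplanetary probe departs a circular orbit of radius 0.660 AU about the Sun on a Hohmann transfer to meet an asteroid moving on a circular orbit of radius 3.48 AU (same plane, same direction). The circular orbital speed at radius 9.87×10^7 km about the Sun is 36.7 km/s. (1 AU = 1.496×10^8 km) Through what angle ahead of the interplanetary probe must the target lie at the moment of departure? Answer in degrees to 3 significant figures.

φ = 97.4°

From the circular-orbit relation v² = μ/r at r = 9.87×10^7 km: μ = v²r = (36.7)² × 9.87×10^7 = 1.32938×10^11 km³/s².
In km: r₁ = 0.660 × 1.496×10^8 = 9.8736×10^7 km; r₂ = 3.48 × 1.496×10^8 = 5.20608×10^8 km.
Semi-major axis of the transfer orbit: a_t = (9.8736×10^7 + 5.20608×10^8)/2 = 3.09672×10^8 km.
Transfer time t = π√(a_t³/μ) = 4.6955×10^7 s.
The target's mean motion on its circular orbit is ω₂ = √(μ/r₂³) = 3.0694×10^-8 rad/s.
Angle swept by the target during transfer: ω₂·t = 1.44124 rad = 82.58°.
Arrival is 180° from departure on the ellipse, so φ = 180° − 82.58° = 97.4°.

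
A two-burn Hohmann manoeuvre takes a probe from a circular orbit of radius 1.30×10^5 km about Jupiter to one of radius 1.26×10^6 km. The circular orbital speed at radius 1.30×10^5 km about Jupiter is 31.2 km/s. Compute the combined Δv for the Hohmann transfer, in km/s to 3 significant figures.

From the circular-orbit relation v² = μ/r at r = 1.30×10^5 km: μ = v²r = (31.2)² × 1.30×10^5 = 1.26547×10^8 km³/s².
Semi-major axis of the transfer orbit: a_t = (1.300×10^5 + 1.260×10^6)/2 = 6.950×10^5 km.
Circular speed at r₁: v₁ = √(μ/r₁) = √(1.26547×10^8/1.300×10^5) = 31.20 km/s.
Transfer-orbit speed at r₁ (vis-viva): v_p = √[μ(2/r₁ − 1/a_t)] = 42.01 km/s.
First burn Δv₁ = |v_p − v₁| = 10.81 km/s.
Circular speed at r₂: v₂ = √(μ/r₂) = 10.0217 km/s.
Transfer-orbit speed at r₂: v_a = √[μ(2/r₂ − 1/a_t)] = 4.33431 km/s.
Second burn Δv₂ = |v₂ − v_a| = 5.687 km/s.
Total Δv = Δv₁ + Δv₂ = 16.50 km/s.

Δv = 16.5 km/s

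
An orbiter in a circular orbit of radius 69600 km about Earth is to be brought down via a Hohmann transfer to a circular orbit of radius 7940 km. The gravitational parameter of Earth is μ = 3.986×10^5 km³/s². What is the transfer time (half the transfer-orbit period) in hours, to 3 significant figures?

Transfer-ellipse semi-major axis a_t = (r₁ + r₂)/2 = (69600 + 7940)/2 = 38770 km.
Transfer time t = π√(a_t³/μ) = π√((38770)³ / 3.986×10^5) = 37990 s.
Converting: 37990 s ÷ 3600 s/hour = 10.6 hours.

t = 10.6 hours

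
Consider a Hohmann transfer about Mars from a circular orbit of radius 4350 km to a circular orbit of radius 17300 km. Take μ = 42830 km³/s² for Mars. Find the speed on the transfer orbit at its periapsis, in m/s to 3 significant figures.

Semi-major axis of the transfer orbit: a_t = (4350 + 17300)/2 = 10825 km.
The periapsis of the transfer ellipse is at r = 4350 km.
Vis-viva: v = √[μ(2/r − 1/a_t)] = √[42830 × (2/4350 − 1/10825)] = 3.967 km/s.

v = 3970 m/s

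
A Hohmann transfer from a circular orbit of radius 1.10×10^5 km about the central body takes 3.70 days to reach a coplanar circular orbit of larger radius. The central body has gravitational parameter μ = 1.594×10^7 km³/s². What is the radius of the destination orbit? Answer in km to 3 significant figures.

Transfer time t = 3.70 days = 3.1968×10^5 s, and t = π√(a_t³/μ).
So a_t = (μ t²/π²)^(1/3) = (1.594×10^7 × (3.1968×10^5)² / π²)^(1/3) = 5.4854×10^5 km.
Since a_t = (r₁ + r₂)/2, r₂ = 2a_t − r₁ = 2×5.4854×10^5 − 1.100×10^5 = 9.8708×10^5 km.

r₂ = 9.87×10^5 km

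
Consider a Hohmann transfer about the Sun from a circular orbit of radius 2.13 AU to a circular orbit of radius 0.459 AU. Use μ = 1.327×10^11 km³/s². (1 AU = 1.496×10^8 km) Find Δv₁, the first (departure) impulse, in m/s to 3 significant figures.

In km: r₁ = 2.13 × 1.496×10^8 = 3.18648×10^8 km; r₂ = 0.459 × 1.496×10^8 = 6.86664×10^7 km.
Transfer-ellipse semi-major axis a_t = (r₁ + r₂)/2 = (3.18648×10^8 + 6.86664×10^7)/2 = 1.936572×10^8 km.
Circular speed at r = 3.18648×10^8 km: v_c = √(μ/r) = 20.407 km/s.
Vis-viva on the transfer ellipse at r = 3.18648×10^8 km gives v_t = √[μ(2/r − 1/a_t)] = 12.152 km/s.
Δv₁ = |v_t − v_c| = |12.152 − 20.407| = 8.255 km/s.

Δv₁ = 8260 m/s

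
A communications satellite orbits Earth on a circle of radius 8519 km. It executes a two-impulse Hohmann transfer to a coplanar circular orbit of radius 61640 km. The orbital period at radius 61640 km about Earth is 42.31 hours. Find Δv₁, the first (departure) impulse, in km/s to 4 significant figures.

Δv₁ = 2.227 km/s

From Kepler's third law T² = 4π²r³/μ at r = 61640 km, T = 42.31 hours = 42.31 × 3600 s = 1.52316×10^5 s: μ = 4π²r³/T² = 3.98526×10^5 km³/s².
Semi-major axis of the transfer orbit: a_t = (8519 + 61640)/2 = 35079.5 km.
On the circular orbit at r = 8519 km, v_c = √(μ/r) = 6.8397 km/s.
Transfer-orbit speed at the same r (vis-viva, a = a_t): v_t = √[μ(2/r − 1/a_t)] = 9.0665 km/s.
Δv₁ = |v_t − v_c| = |9.0665 − 6.8397| = 2.227 km/s.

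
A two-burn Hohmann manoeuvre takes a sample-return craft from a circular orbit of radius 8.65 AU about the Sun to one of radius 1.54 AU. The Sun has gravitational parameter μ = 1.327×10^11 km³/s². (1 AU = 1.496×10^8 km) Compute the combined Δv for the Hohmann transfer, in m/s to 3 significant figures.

Δv = 11800 m/s

In km: r₁ = 8.65 × 1.496×10^8 = 1.29404×10^9 km; r₂ = 1.54 × 1.496×10^8 = 2.30384×10^8 km.
The Hohmann ellipse has a_t = (r₁ + r₂)/2 = 7.62212×10^8 km.
Circular speed at r₁: v₁ = √(μ/r₁) = √(1.327×10^11/1.29404×10^9) = 10.1266 km/s.
On the transfer ellipse at r₁, v² = μ(2/r − 1/a) gives v_a = √[μ(2/r₁ − 1/a_t)] = 5.56737 km/s.
First burn Δv₁ = |v_a − v₁| = 4.559 km/s.
Circular speed at r₂: v₂ = √(μ/r₂) = 24.000 km/s.
Transfer-orbit speed at r₂: v_p = √[μ(2/r₂ − 1/a_t)] = 31.271 km/s.
Second burn Δv₂ = |v₂ − v_p| = 7.271 km/s.
Δv = Δv₁ + Δv₂ = 4.559 + 7.271 = 11.83 km/s.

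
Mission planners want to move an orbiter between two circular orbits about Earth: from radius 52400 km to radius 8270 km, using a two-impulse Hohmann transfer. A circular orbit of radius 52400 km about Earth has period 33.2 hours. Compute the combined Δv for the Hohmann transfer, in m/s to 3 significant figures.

Δv = 3500 m/s

From Kepler's third law T² = 4π²r³/μ at r = 52400 km, T = 33.2 hours = 33.2 × 3600 s = 1.1952×10^5 s: μ = 4π²r³/T² = 3.97624×10^5 km³/s².
Transfer-ellipse semi-major axis a_t = (r₁ + r₂)/2 = (52400 + 8270)/2 = 30335 km.
At r₁ the circular-orbit speed is v₁ = √(μ/r₁) = 2.7547 km/s.
Transfer-orbit speed at r₁ (vis-viva equation): v_a = √[μ(2/r₁ − 1/a_t)] = 1.4383 km/s.
First burn Δv₁ = |v_a − v₁| = 1.3164 km/s.
At r₂, v₂ = √(μ/r₂) = 6.9340 km/s.
Transfer-orbit speed at r₂: v_p = √[μ(2/r₂ − 1/a_t)] = 9.1133 km/s.
Second burn Δv₂ = |v₂ − v_p| = 2.1793 km/s.
Total Δv = Δv₁ + Δv₂ = 3.496 km/s.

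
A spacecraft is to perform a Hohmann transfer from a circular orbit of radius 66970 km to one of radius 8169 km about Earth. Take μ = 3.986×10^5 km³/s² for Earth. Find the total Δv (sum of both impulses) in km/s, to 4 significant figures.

Δv = 3.643 km/s

The Hohmann ellipse has a_t = (r₁ + r₂)/2 = 37569.5 km.
At r₁ the circular-orbit speed is v₁ = √(μ/r₁) = 2.440 km/s.
Transfer-orbit speed at r₁ (vis-viva equation): v_a = √[μ(2/r₁ − 1/a_t)] = 1.138 km/s.
First burn Δv₁ = |v_a − v₁| = 1.302 km/s.
Circular speed at r₂: v₂ = √(μ/r₂) = 6.985 km/s.
Transfer-orbit speed at r₂: v_p = √[μ(2/r₂ − 1/a_t)] = 9.326 km/s.
Second burn Δv₂ = |v₂ − v_p| = 2.341 km/s.
Total Δv = Δv₁ + Δv₂ = 3.643 km/s.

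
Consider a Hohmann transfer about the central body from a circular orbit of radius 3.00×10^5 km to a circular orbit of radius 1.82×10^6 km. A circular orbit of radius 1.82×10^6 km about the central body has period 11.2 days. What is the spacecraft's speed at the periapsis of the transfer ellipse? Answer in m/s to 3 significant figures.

v = 38100 m/s

From Kepler's third law T² = 4π²r³/μ at r = 1.82×10^6 km, T = 11.2 days = 11.2 × 86400 s = 9.6768×10^5 s: μ = 4π²r³/T² = 2.54162×10^8 km³/s².
The Hohmann ellipse has a_t = (r₁ + r₂)/2 = 1.060×10^6 km.
The periapsis of the transfer ellipse is at r = 3.000×10^5 km.
From the vis-viva equation, v = √[μ(2/r − 1/a_t)] = 38.14 km/s.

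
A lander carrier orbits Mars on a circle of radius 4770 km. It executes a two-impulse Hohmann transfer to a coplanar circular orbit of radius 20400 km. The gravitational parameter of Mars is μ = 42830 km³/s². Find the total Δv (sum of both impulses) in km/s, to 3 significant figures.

Semi-major axis of the transfer orbit: a_t = (4770 + 20400)/2 = 12585 km.
Circular speed at r₁: v₁ = √(μ/r₁) = √(42830/4770) = 2.996504 km/s.
Transfer-orbit speed at r₁ (vis-viva equation): v_p = √[μ(2/r₁ − 1/a_t)] = 3.815077 km/s.
First burn Δv₁ = |v_p − v₁| = 0.81857 km/s.
Circular speed at r₂: v₂ = √(μ/r₂) = 1.448969 km/s.
Transfer-orbit speed at r₂: v_a = √[μ(2/r₂ − 1/a_t)] = 0.8920548 km/s.
Second burn Δv₂ = |v₂ − v_a| = 0.55691 km/s.
Δv = Δv₁ + Δv₂ = 0.81857 + 0.55691 = 1.375 km/s.

Δv = 1.38 km/s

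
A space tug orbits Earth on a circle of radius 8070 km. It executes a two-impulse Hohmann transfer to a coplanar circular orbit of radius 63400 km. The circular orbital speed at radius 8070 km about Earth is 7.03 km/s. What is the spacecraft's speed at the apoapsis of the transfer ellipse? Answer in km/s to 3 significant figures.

From the circular-orbit relation v² = μ/r at r = 8070 km: μ = v²r = (7.03)² × 8070 = 3.98827×10^5 km³/s².
Transfer-ellipse semi-major axis a_t = (r₁ + r₂)/2 = (8070 + 63400)/2 = 35735 km.
The apoapsis of the transfer ellipse is at r = 63400 km.
Applying v² = μ(2/r − 1/a_t): v = 1.192 km/s.

v = 1.19 km/s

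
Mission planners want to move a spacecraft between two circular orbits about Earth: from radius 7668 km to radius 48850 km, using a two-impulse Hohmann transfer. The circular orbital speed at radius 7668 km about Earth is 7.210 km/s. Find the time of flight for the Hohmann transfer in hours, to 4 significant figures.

From the circular-orbit relation v² = μ/r at r = 7668 km: μ = v²r = (7.210)² × 7668 = 3.98614×10^5 km³/s².
Transfer-ellipse semi-major axis a_t = (r₁ + r₂)/2 = (7668 + 48850)/2 = 28259 km.
Half the transfer-orbit period gives t = π√(a_t³/μ) = 23638 s.
Converting: 23638 s ÷ 3600 s/hour = 6.566 hours.

t = 6.566 hours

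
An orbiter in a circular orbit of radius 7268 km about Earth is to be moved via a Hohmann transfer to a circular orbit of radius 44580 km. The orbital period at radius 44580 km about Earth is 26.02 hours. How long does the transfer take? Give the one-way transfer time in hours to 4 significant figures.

t = 5.769 hours

From Kepler's third law T² = 4π²r³/μ at r = 44580 km, T = 26.02 hours = 26.02 × 3600 s = 93672 s: μ = 4π²r³/T² = 3.98621×10^5 km³/s².
Transfer-ellipse semi-major axis a_t = (r₁ + r₂)/2 = (7268 + 44580)/2 = 25924 km.
Transfer time t = π√(a_t³/μ) = π√((25924)³ / 3.98621×10^5) = 20770 s.
Converting: 20770 s ÷ 3600 s/hour = 5.769 hours.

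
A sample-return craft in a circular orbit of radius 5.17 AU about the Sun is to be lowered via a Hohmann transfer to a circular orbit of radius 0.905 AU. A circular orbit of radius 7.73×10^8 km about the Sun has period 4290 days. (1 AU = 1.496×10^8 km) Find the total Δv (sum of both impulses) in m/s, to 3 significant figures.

From Kepler's third law T² = 4π²r³/μ at r = 7.73×10^8 km, T = 4290 days = 4290 × 86400 s = 3.70656×10^8 s: μ = 4π²r³/T² = 1.32726×10^11 km³/s².
In km: r₁ = 5.17 × 1.496×10^8 = 7.73432×10^8 km; r₂ = 0.905 × 1.496×10^8 = 1.35388×10^8 km.
Semi-major axis of the transfer orbit: a_t = (7.73432×10^8 + 1.35388×10^8)/2 = 4.5441×10^8 km.
Circular speed at r₁: v₁ = √(μ/r₁) = √(1.32726×10^11/7.73432×10^8) = 13.0999 km/s.
On the transfer ellipse at r₁, vis-viva gives v_a = √[μ(2/r₁ − 1/a_t)] = 7.15045 km/s.
First burn Δv₁ = |v_a − v₁| = 5.949 km/s.
Circular speed at r₂: v₂ = √(μ/r₂) = 31.310 km/s.
Transfer-orbit speed at r₂: v_p = √[μ(2/r₂ − 1/a_t)] = 40.848 km/s.
Second burn Δv₂ = |v₂ − v_p| = 9.538 km/s.
Total Δv = Δv₁ + Δv₂ = 15.49 km/s.

Δv = 15500 m/s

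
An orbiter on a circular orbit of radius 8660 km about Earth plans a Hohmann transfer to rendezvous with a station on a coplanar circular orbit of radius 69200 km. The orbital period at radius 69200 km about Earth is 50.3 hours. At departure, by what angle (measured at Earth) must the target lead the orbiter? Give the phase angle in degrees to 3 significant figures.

φ = 104°

From Kepler's third law T² = 4π²r³/μ at r = 69200 km, T = 50.3 hours = 50.3 × 3600 s = 1.8108×10^5 s: μ = 4π²r³/T² = 3.98967×10^5 km³/s².
Semi-major axis of the transfer orbit: a_t = (8660 + 69200)/2 = 38930 km.
The half-period of the transfer ellipse is t = π√(a_t³/μ) = 38204 s.
The target's mean motion on its circular orbit is ω₂ = √(μ/r₂³) = 3.4698×10^-5 rad/s.
Angle swept by the target during transfer: ω₂·t = 1.3256 rad = 75.95°.
Arrival is 180° from departure on the ellipse, so φ = 180° − 75.95° = 104°.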